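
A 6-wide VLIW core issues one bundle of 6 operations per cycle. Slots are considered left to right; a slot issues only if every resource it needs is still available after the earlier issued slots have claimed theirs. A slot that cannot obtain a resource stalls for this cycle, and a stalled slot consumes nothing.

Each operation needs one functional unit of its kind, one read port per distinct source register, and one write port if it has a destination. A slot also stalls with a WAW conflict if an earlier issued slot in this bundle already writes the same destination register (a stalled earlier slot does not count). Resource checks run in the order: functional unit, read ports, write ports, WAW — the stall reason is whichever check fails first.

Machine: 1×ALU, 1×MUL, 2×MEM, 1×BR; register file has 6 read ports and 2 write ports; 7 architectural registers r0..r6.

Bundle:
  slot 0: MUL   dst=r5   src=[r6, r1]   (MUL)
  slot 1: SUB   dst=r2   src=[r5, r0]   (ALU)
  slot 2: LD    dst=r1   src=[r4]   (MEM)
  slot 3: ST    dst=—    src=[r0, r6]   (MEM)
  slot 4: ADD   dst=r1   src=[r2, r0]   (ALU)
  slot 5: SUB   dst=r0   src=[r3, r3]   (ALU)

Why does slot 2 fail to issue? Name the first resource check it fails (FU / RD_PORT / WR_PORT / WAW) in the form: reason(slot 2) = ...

reason(slot 2) = WR_PORT

slot 0 (MUL): ISSUE — free A1,Mu0,Ld2,B1 rp4 wp1
slot 1 (ALU): ISSUE — free A0,Mu0,Ld2,B1 rp2 wp0
slot 2 (MEM): stall WR_PORT — free A0,Mu0,Ld2,B1 rp2 wp0
slot 3 (MEM): ISSUE — free A0,Mu0,Ld1,B1 rp0 wp0
slot 4 (ALU): stall FU — free A0,Mu0,Ld1,B1 rp0 wp0
slot 5 (ALU): stall FU — free A0,Mu0,Ld1,B1 rp0 wp0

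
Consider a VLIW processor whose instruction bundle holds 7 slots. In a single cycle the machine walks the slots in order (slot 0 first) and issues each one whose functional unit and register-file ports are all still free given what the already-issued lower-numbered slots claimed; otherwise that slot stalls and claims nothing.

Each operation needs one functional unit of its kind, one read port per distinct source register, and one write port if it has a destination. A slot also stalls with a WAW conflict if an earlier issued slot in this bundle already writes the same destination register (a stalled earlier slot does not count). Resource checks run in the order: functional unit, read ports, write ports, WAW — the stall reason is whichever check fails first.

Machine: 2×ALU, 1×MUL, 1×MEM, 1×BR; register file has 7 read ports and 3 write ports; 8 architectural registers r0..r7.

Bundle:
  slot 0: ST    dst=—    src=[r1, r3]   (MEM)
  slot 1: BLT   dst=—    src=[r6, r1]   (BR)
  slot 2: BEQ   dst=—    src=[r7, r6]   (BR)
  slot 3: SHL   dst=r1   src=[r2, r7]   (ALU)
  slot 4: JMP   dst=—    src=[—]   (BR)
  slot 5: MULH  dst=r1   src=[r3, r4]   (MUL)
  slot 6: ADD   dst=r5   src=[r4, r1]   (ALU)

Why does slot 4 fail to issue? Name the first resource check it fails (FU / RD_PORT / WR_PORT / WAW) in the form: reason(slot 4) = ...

reason(slot 4) = FU

#0 MEM src=r1,r3 dispatched  <A:2 Mu:1 Ld:0 B:1 rd:5 wr:3>
#1 BR src=r6,r1 dispatched  <A:2 Mu:1 Ld:0 B:0 rd:3 wr:3>
#2 BR src=r7,r6 held:FU  <A:2 Mu:1 Ld:0 B:0 rd:3 wr:3>
#3 ALU src=r2,r7 dispatched  <A:1 Mu:1 Ld:0 B:0 rd:1 wr:2>
#4 BR src=- held:FU  <A:1 Mu:1 Ld:0 B:0 rd:1 wr:2>
#5 MUL src=r3,r4 held:RD_PORT  <A:1 Mu:1 Ld:0 B:0 rd:1 wr:2>
#6 ALU src=r4,r1 held:RD_PORT  <A:1 Mu:1 Ld:0 B:0 rd:1 wr:2>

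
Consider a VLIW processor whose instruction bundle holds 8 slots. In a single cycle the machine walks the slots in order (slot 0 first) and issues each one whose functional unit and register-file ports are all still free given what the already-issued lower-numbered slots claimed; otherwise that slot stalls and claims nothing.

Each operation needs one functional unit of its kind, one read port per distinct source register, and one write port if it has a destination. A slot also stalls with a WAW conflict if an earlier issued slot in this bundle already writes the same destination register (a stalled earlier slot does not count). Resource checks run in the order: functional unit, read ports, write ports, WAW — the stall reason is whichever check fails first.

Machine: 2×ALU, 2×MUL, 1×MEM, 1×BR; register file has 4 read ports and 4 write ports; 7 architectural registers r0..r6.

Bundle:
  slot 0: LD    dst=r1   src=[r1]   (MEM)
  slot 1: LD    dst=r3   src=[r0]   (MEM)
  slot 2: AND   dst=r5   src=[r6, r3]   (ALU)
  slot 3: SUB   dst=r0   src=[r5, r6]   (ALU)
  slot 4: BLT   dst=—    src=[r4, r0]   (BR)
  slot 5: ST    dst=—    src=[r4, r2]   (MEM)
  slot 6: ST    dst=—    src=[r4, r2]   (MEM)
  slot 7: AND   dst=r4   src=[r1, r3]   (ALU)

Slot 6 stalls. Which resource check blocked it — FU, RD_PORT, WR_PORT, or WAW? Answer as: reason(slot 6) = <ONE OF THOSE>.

  0. MEM→r1 ⇒ go  {2A/2Mu/0Ld/1B | 3r 3w}
  1. MEM→r3 ⇒ no(FU)  {2A/2Mu/0Ld/1B | 3r 3w}
  2. ALU→r5 ⇒ go  {1A/2Mu/0Ld/1B | 1r 2w}
  3. ALU→r0 ⇒ no(RD_PORT)  {1A/2Mu/0Ld/1B | 1r 2w}
  4. BR ⇒ no(RD_PORT)  {1A/2Mu/0Ld/1B | 1r 2w}
  5. MEM ⇒ no(FU)  {1A/2Mu/0Ld/1B | 1r 2w}
  6. MEM ⇒ no(FU)  {1A/2Mu/0Ld/1B | 1r 2w}
  7. ALU→r4 ⇒ no(RD_PORT)  {1A/2Mu/0Ld/1B | 1r 2w}

reason(slot 6) = FU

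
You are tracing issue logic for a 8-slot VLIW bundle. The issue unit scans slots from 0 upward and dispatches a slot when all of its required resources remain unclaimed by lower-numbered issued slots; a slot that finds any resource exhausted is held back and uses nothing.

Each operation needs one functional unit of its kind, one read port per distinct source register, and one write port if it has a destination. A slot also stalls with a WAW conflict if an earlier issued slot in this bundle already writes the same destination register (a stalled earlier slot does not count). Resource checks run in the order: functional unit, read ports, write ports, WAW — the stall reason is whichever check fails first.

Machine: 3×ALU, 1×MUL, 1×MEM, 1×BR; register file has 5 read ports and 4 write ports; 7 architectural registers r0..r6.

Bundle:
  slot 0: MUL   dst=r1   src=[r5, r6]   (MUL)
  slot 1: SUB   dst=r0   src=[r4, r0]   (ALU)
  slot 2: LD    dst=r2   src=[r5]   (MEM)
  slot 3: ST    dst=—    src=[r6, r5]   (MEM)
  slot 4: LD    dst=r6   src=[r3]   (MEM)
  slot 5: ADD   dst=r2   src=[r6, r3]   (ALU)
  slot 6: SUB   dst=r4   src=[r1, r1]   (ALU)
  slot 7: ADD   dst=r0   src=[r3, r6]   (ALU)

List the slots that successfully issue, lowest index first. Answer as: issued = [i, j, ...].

issued = [0, 1, 2]

#0 MUL src=r5,r6 dispatched  <A:3 Mu:0 Ld:1 B:1 rd:3 wr:3>
#1 ALU src=r4,r0 dispatched  <A:2 Mu:0 Ld:1 B:1 rd:1 wr:2>
#2 MEM src=r5 dispatched  <A:2 Mu:0 Ld:0 B:1 rd:0 wr:1>
#3 MEM src=r6,r5 held:FU  <A:2 Mu:0 Ld:0 B:1 rd:0 wr:1>
#4 MEM src=r3 held:FU  <A:2 Mu:0 Ld:0 B:1 rd:0 wr:1>
#5 ALU src=r6,r3 held:RD_PORT  <A:2 Mu:0 Ld:0 B:1 rd:0 wr:1>
#6 ALU src=r1,r1 held:RD_PORT  <A:2 Mu:0 Ld:0 B:1 rd:0 wr:1>
#7 ALU src=r3,r6 held:RD_PORT  <A:2 Mu:0 Ld:0 B:1 rd:0 wr:1>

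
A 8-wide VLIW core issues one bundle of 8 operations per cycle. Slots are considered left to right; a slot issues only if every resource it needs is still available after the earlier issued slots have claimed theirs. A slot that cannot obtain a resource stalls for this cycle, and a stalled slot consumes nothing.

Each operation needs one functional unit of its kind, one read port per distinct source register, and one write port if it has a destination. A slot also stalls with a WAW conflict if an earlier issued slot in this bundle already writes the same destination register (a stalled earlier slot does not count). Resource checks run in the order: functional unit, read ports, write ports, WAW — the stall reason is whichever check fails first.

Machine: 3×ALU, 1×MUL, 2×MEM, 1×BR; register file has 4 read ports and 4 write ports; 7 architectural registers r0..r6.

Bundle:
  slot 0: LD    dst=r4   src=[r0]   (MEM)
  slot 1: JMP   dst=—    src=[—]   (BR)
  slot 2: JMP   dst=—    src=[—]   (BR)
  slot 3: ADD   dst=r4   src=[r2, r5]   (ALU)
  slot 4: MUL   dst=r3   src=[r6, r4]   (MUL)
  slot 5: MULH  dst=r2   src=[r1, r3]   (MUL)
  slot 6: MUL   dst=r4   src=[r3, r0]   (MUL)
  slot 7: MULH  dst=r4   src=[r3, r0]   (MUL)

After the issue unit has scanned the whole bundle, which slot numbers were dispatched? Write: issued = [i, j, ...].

issued = [0, 1, 4]

(0) want 1×MEM +1rd +1wr — yes → AL3|MU1|ME1|BR1|rd3|wr3
(1) want 1×BR +0rd +0wr — yes → AL3|MU1|ME1|BR0|rd3|wr3
(2) want 1×BR +0rd +0wr — FU → AL3|MU1|ME1|BR0|rd3|wr3
(3) want 1×ALU +2rd +1wr — WAW → AL3|MU1|ME1|BR0|rd3|wr3
(4) want 1×MUL +2rd +1wr — yes → AL3|MU0|ME1|BR0|rd1|wr2
(5) want 1×MUL +2rd +1wr — FU → AL3|MU0|ME1|BR0|rd1|wr2
(6) want 1×MUL +2rd +1wr — FU → AL3|MU0|ME1|BR0|rd1|wr2
(7) want 1×MUL +2rd +1wr — FU → AL3|MU0|ME1|BR0|rd1|wr2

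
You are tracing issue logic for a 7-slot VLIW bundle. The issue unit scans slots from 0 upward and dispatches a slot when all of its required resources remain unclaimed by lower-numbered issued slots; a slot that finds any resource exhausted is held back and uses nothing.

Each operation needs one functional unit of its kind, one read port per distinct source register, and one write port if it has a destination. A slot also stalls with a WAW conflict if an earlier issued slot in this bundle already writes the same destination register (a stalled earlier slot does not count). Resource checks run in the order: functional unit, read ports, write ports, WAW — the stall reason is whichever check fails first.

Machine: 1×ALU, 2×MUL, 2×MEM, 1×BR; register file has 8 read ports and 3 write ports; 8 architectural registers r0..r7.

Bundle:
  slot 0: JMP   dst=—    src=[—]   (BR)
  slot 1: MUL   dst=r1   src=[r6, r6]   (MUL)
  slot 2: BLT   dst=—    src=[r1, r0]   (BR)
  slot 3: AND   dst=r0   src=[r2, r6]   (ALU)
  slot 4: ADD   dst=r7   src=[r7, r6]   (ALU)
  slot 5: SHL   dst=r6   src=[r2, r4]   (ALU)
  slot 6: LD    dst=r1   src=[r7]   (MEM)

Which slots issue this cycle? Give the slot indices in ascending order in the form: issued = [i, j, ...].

  0. BR ⇒ go  {1A/2Mu/2Ld/0B | 8r 3w}
  1. MUL→r1 ⇒ go  {1A/1Mu/2Ld/0B | 7r 2w}
  2. BR ⇒ no(FU)  {1A/1Mu/2Ld/0B | 7r 2w}
  3. ALU→r0 ⇒ go  {0A/1Mu/2Ld/0B | 5r 1w}
  4. ALU→r7 ⇒ no(FU)  {0A/1Mu/2Ld/0B | 5r 1w}
  5. ALU→r6 ⇒ no(FU)  {0A/1Mu/2Ld/0B | 5r 1w}
  6. MEM→r1 ⇒ no(WAW)  {0A/1Mu/2Ld/0B | 5r 1w}

issued = [0, 1, 3]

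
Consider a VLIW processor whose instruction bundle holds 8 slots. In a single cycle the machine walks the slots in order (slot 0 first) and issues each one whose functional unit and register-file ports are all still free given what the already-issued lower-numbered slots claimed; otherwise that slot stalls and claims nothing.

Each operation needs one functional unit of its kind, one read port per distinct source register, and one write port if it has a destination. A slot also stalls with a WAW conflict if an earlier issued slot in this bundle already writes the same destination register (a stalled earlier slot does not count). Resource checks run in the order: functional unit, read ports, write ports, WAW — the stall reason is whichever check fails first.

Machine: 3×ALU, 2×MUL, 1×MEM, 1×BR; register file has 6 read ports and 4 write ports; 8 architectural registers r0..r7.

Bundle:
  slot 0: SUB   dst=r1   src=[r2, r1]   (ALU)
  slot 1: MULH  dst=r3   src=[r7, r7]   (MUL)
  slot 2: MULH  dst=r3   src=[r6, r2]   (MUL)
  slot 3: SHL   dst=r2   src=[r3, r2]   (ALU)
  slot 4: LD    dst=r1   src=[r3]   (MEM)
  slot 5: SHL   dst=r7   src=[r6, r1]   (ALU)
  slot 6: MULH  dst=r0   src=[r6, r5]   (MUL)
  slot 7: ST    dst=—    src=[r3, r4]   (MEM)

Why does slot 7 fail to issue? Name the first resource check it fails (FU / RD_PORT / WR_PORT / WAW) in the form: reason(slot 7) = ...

[0] ALU needs rd=2 wr=1: ok; after: ALU=2 MUL=2 MEM=1 BR=1, R=4, W=3
[1] MUL needs rd=1 wr=1: ok; after: ALU=2 MUL=1 MEM=1 BR=1, R=3, W=2
[2] MUL needs rd=2 wr=1: WAW; after: ALU=2 MUL=1 MEM=1 BR=1, R=3, W=2
[3] ALU needs rd=2 wr=1: ok; after: ALU=1 MUL=1 MEM=1 BR=1, R=1, W=1
[4] MEM needs rd=1 wr=1: WAW; after: ALU=1 MUL=1 MEM=1 BR=1, R=1, W=1
[5] ALU needs rd=2 wr=1: RD_PORT; after: ALU=1 MUL=1 MEM=1 BR=1, R=1, W=1
[6] MUL needs rd=2 wr=1: RD_PORT; after: ALU=1 MUL=1 MEM=1 BR=1, R=1, W=1
[7] MEM needs rd=2 wr=0: RD_PORT; after: ALU=1 MUL=1 MEM=1 BR=1, R=1, W=1

reason(slot 7) = RD_PORT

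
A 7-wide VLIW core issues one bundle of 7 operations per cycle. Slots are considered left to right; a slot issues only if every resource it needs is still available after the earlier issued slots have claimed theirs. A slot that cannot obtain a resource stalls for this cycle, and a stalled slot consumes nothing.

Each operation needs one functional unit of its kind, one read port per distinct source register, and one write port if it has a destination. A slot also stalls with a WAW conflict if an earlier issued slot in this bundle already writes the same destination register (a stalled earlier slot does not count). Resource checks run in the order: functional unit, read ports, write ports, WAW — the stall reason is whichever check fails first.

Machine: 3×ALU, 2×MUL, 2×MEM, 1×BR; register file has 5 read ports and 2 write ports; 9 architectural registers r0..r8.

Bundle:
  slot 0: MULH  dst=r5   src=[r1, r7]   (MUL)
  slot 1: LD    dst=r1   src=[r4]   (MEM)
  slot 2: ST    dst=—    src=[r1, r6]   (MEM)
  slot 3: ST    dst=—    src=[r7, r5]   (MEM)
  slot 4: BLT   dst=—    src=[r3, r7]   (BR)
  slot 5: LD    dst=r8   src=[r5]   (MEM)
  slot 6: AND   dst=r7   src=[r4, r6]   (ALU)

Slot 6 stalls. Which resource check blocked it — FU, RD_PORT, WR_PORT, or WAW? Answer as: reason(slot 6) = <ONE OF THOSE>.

  0. MUL→r5 ⇒ go  {3A/1Mu/2Ld/1B | 3r 1w}
  1. MEM→r1 ⇒ go  {3A/1Mu/1Ld/1B | 2r 0w}
  2. MEM ⇒ go  {3A/1Mu/0Ld/1B | 0r 0w}
  3. MEM ⇒ no(FU)  {3A/1Mu/0Ld/1B | 0r 0w}
  4. BR ⇒ no(RD_PORT)  {3A/1Mu/0Ld/1B | 0r 0w}
  5. MEM→r8 ⇒ no(FU)  {3A/1Mu/0Ld/1B | 0r 0w}
  6. ALU→r7 ⇒ no(RD_PORT)  {3A/1Mu/0Ld/1B | 0r 0w}

reason(slot 6) = RD_PORT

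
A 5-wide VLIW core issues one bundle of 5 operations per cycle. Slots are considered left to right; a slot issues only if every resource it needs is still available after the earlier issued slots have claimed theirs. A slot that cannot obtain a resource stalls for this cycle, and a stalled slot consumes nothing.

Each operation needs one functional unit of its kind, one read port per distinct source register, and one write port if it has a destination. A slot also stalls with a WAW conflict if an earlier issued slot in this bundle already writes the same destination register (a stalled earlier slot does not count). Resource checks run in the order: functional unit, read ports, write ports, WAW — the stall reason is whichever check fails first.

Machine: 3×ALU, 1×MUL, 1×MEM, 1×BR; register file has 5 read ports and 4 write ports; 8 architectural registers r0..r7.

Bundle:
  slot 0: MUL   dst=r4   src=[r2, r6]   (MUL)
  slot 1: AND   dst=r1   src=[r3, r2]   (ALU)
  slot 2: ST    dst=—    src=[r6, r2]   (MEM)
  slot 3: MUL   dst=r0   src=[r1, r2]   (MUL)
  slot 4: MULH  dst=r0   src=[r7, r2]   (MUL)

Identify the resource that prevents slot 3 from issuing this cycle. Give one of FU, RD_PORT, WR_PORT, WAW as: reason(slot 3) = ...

reason(slot 3) = FU

slot 0 (MUL): ISSUE — free A3,Mu0,Ld1,B1 rp3 wp3
slot 1 (ALU): ISSUE — free A2,Mu0,Ld1,B1 rp1 wp2
slot 2 (MEM): stall RD_PORT — free A2,Mu0,Ld1,B1 rp1 wp2
slot 3 (MUL): stall FU — free A2,Mu0,Ld1,B1 rp1 wp2
slot 4 (MUL): stall FU — free A2,Mu0,Ld1,B1 rp1 wp2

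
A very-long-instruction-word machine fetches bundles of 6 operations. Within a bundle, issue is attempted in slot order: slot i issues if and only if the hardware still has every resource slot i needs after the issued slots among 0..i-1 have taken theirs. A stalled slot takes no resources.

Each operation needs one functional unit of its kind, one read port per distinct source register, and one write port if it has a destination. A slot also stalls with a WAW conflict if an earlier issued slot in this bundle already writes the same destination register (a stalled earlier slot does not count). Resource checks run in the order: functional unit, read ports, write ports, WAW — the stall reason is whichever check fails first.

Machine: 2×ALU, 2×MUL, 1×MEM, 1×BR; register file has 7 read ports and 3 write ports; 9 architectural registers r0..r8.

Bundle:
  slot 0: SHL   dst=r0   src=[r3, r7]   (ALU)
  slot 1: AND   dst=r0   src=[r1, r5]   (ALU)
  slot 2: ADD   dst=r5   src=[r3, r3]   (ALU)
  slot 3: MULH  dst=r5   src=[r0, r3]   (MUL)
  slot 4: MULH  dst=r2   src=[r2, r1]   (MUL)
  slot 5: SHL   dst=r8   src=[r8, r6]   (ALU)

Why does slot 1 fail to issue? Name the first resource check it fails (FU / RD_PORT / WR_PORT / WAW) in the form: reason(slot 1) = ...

reason(slot 1) = WAW

(0) want 1×ALU +2rd +1wr — yes → AL1|MU2|ME1|BR1|rd5|wr2
(1) want 1×ALU +2rd +1wr — WAW → AL1|MU2|ME1|BR1|rd5|wr2
(2) want 1×ALU +1rd +1wr — yes → AL0|MU2|ME1|BR1|rd4|wr1
(3) want 1×MUL +2rd +1wr — WAW → AL0|MU2|ME1|BR1|rd4|wr1
(4) want 1×MUL +2rd +1wr — yes → AL0|MU1|ME1|BR1|rd2|wr0
(5) want 1×ALU +2rd +1wr — FU → AL0|MU1|ME1|BR1|rd2|wr0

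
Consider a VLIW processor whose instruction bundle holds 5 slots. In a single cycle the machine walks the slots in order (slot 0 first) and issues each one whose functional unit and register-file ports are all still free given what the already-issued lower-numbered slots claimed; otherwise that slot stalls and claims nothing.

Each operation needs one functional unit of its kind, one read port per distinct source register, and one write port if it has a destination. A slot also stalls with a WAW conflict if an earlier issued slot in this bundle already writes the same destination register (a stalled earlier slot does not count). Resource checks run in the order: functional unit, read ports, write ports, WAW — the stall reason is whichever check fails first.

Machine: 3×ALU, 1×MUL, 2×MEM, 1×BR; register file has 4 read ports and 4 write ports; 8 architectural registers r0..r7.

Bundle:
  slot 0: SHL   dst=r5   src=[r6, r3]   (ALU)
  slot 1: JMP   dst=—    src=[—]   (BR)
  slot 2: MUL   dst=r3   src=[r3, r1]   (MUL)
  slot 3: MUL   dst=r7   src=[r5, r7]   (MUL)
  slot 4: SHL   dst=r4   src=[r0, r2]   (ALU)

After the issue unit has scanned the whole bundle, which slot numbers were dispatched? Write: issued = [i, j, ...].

  0. ALU→r5 ⇒ go  {2A/1Mu/2Ld/1B | 2r 3w}
  1. BR ⇒ go  {2A/1Mu/2Ld/0B | 2r 3w}
  2. MUL→r3 ⇒ go  {2A/0Mu/2Ld/0B | 0r 2w}
  3. MUL→r7 ⇒ no(FU)  {2A/0Mu/2Ld/0B | 0r 2w}
  4. ALU→r4 ⇒ no(RD_PORT)  {2A/0Mu/2Ld/0B | 0r 2w}

issued = [0, 1, 2]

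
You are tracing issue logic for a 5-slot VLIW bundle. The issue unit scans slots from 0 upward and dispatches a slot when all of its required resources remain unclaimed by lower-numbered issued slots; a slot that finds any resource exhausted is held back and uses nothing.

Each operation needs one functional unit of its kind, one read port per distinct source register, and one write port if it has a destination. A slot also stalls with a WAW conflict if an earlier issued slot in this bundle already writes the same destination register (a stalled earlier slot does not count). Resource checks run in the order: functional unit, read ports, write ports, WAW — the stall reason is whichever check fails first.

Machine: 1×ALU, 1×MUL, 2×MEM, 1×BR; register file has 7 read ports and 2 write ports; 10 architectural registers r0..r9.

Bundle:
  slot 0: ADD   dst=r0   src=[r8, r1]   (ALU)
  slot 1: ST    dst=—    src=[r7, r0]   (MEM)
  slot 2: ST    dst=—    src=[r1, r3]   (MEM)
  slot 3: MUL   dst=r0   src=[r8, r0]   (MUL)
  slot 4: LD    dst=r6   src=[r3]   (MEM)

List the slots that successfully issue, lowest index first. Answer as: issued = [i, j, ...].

issued = [0, 1, 2]

#0 ALU src=r8,r1 dispatched  <A:0 Mu:1 Ld:2 B:1 rd:5 wr:1>
#1 MEM src=r7,r0 dispatched  <A:0 Mu:1 Ld:1 B:1 rd:3 wr:1>
#2 MEM src=r1,r3 dispatched  <A:0 Mu:1 Ld:0 B:1 rd:1 wr:1>
#3 MUL src=r8,r0 held:RD_PORT  <A:0 Mu:1 Ld:0 B:1 rd:1 wr:1>
#4 MEM src=r3 held:FU  <A:0 Mu:1 Ld:0 B:1 rd:1 wr:1>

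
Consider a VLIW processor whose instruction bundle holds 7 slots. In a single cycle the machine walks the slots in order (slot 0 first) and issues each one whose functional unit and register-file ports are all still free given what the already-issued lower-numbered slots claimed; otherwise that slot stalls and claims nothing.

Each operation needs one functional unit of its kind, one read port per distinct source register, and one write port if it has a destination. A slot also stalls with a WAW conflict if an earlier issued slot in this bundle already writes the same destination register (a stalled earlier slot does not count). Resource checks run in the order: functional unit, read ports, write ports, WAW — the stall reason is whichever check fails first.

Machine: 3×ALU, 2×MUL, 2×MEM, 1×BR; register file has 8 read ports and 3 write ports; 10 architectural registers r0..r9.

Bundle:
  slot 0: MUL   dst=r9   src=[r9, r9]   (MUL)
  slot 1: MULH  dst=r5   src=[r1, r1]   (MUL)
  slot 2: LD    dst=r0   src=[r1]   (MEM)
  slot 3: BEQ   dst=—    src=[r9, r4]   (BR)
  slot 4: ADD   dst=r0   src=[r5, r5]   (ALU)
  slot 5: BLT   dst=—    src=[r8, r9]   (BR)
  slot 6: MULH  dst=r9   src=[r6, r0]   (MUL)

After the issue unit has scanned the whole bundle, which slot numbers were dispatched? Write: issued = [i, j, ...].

issued = [0, 1, 2, 3]

#0 MUL src=r9,r9 dispatched  <A:3 Mu:1 Ld:2 B:1 rd:7 wr:2>
#1 MUL src=r1,r1 dispatched  <A:3 Mu:0 Ld:2 B:1 rd:6 wr:1>
#2 MEM src=r1 dispatched  <A:3 Mu:0 Ld:1 B:1 rd:5 wr:0>
#3 BR src=r9,r4 dispatched  <A:3 Mu:0 Ld:1 B:0 rd:3 wr:0>
#4 ALU src=r5,r5 held:WR_PORT  <A:3 Mu:0 Ld:1 B:0 rd:3 wr:0>
#5 BR src=r8,r9 held:FU  <A:3 Mu:0 Ld:1 B:0 rd:3 wr:0>
#6 MUL src=r6,r0 held:FU  <A:3 Mu:0 Ld:1 B:0 rd:3 wr:0>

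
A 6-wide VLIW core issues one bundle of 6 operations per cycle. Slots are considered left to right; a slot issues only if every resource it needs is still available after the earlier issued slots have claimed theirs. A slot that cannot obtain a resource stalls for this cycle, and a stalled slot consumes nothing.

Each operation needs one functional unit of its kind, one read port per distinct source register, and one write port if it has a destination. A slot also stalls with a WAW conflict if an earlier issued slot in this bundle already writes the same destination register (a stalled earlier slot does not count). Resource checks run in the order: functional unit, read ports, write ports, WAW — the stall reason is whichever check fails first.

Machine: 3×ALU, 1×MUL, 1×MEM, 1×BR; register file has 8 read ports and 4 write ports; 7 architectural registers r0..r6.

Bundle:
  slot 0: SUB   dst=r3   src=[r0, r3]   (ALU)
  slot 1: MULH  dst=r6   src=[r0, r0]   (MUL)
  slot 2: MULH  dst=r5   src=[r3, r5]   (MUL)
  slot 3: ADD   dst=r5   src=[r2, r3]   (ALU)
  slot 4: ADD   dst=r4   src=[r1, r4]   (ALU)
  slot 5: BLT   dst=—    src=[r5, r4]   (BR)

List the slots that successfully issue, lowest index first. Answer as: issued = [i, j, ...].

issued = [0, 1, 3, 4]

[0] ALU needs rd=2 wr=1: ok; after: ALU=2 MUL=1 MEM=1 BR=1, R=6, W=3
[1] MUL needs rd=1 wr=1: ok; after: ALU=2 MUL=0 MEM=1 BR=1, R=5, W=2
[2] MUL needs rd=2 wr=1: FU; after: ALU=2 MUL=0 MEM=1 BR=1, R=5, W=2
[3] ALU needs rd=2 wr=1: ok; after: ALU=1 MUL=0 MEM=1 BR=1, R=3, W=1
[4] ALU needs rd=2 wr=1: ok; after: ALU=0 MUL=0 MEM=1 BR=1, R=1, W=0
[5] BR needs rd=2 wr=0: RD_PORT; after: ALU=0 MUL=0 MEM=1 BR=1, R=1, W=0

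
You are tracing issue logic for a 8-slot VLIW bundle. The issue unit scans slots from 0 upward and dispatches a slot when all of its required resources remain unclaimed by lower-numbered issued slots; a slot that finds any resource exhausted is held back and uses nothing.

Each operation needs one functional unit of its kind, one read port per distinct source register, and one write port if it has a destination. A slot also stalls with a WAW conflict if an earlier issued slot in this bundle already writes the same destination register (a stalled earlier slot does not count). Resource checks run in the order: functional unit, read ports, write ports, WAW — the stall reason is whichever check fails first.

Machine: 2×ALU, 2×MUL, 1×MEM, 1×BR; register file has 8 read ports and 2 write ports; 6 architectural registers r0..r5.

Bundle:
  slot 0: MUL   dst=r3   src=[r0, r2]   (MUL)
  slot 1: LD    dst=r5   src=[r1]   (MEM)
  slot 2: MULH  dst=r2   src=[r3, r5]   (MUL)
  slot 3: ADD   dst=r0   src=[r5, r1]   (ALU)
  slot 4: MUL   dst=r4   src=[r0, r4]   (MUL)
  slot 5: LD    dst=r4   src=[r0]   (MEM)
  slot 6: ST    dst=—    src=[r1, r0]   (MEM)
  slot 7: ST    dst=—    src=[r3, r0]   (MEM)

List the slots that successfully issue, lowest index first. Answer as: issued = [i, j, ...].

slot 0 (MUL): ISSUE — free A2,Mu1,Ld1,B1 rp6 wp1
slot 1 (MEM): ISSUE — free A2,Mu1,Ld0,B1 rp5 wp0
slot 2 (MUL): stall WR_PORT — free A2,Mu1,Ld0,B1 rp5 wp0
slot 3 (ALU): stall WR_PORT — free A2,Mu1,Ld0,B1 rp5 wp0
slot 4 (MUL): stall WR_PORT — free A2,Mu1,Ld0,B1 rp5 wp0
slot 5 (MEM): stall FU — free A2,Mu1,Ld0,B1 rp5 wp0
slot 6 (MEM): stall FU — free A2,Mu1,Ld0,B1 rp5 wp0
slot 7 (MEM): stall FU — free A2,Mu1,Ld0,B1 rp5 wp0

issued = [0, 1]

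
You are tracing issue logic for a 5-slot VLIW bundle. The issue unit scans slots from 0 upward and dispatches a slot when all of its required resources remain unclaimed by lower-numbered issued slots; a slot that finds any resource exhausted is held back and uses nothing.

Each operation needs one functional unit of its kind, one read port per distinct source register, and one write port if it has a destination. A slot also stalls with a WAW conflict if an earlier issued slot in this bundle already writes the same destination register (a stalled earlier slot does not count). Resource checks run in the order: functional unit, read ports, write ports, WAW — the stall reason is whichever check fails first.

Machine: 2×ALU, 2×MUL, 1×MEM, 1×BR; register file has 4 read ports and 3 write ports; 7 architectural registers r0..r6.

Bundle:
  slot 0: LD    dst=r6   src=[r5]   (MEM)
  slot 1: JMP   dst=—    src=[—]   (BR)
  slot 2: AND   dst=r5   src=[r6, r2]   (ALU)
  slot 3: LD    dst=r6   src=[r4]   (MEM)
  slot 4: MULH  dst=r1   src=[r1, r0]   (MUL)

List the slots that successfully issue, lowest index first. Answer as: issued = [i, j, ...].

slot 0 (MEM): ISSUE — free A2,Mu2,Ld0,B1 rp3 wp2
slot 1 (BR): ISSUE — free A2,Mu2,Ld0,B0 rp3 wp2
slot 2 (ALU): ISSUE — free A1,Mu2,Ld0,B0 rp1 wp1
slot 3 (MEM): stall FU — free A1,Mu2,Ld0,B0 rp1 wp1
slot 4 (MUL): stall RD_PORT — free A1,Mu2,Ld0,B0 rp1 wp1

issued = [0, 1, 2]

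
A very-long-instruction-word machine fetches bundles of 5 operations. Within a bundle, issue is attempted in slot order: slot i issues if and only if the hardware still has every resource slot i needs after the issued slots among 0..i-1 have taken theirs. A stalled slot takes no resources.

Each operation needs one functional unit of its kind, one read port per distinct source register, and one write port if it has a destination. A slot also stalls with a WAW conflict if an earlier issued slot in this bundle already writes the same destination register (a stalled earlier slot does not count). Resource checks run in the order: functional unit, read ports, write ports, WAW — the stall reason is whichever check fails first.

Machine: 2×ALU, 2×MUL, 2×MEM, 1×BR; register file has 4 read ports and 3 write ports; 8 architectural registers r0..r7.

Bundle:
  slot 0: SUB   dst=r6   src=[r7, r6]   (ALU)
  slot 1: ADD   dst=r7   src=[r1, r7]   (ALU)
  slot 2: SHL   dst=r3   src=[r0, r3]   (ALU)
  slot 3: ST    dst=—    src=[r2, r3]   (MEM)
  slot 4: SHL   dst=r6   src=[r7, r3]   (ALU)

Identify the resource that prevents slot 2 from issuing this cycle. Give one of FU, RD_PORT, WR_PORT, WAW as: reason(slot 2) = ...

reason(slot 2) = FU

  0. ALU→r6 ⇒ go  {1A/2Mu/2Ld/1B | 2r 2w}
  1. ALU→r7 ⇒ go  {0A/2Mu/2Ld/1B | 0r 1w}
  2. ALU→r3 ⇒ no(FU)  {0A/2Mu/2Ld/1B | 0r 1w}
  3. MEM ⇒ no(RD_PORT)  {0A/2Mu/2Ld/1B | 0r 1w}
  4. ALU→r6 ⇒ no(FU)  {0A/2Mu/2Ld/1B | 0r 1w}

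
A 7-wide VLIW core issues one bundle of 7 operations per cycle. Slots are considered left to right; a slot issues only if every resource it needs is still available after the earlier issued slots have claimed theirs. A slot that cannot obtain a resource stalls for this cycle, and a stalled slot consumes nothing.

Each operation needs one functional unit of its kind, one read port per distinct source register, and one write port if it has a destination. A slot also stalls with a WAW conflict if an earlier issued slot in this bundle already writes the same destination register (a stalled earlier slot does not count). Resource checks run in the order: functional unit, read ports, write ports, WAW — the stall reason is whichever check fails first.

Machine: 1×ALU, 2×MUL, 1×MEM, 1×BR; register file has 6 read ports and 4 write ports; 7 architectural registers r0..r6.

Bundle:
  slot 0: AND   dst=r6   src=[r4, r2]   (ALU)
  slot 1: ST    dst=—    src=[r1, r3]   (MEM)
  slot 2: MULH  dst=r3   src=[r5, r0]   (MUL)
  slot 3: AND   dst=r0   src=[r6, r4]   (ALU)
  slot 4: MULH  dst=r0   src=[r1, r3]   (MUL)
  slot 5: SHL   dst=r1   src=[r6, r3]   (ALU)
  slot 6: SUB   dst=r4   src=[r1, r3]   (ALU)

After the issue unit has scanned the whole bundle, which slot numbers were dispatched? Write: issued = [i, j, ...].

slot 0 (ALU): ISSUE — free A0,Mu2,Ld1,B1 rp4 wp3
slot 1 (MEM): ISSUE — free A0,Mu2,Ld0,B1 rp2 wp3
slot 2 (MUL): ISSUE — free A0,Mu1,Ld0,B1 rp0 wp2
slot 3 (ALU): stall FU — free A0,Mu1,Ld0,B1 rp0 wp2
slot 4 (MUL): stall RD_PORT — free A0,Mu1,Ld0,B1 rp0 wp2
slot 5 (ALU): stall FU — free A0,Mu1,Ld0,B1 rp0 wp2
slot 6 (ALU): stall FU — free A0,Mu1,Ld0,B1 rp0 wp2

issued = [0, 1, 2]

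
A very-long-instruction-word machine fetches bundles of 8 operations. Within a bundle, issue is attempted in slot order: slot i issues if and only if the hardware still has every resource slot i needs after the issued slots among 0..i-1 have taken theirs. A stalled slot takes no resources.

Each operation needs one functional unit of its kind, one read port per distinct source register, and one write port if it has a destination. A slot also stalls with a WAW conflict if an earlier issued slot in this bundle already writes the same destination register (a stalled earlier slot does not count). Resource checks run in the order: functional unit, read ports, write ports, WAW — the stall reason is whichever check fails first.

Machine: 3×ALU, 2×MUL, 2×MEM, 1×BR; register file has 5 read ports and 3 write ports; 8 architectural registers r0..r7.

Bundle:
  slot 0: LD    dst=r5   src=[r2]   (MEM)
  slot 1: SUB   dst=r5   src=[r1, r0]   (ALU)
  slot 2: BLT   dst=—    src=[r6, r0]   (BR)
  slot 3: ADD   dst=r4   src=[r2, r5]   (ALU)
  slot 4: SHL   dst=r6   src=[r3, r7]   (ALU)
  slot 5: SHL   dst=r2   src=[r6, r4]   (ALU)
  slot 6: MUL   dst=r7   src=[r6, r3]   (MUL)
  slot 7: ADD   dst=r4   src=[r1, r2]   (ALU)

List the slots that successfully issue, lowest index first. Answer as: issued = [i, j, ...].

#0 MEM src=r2 dispatched  <A:3 Mu:2 Ld:1 B:1 rd:4 wr:2>
#1 ALU src=r1,r0 held:WAW  <A:3 Mu:2 Ld:1 B:1 rd:4 wr:2>
#2 BR src=r6,r0 dispatched  <A:3 Mu:2 Ld:1 B:0 rd:2 wr:2>
#3 ALU src=r2,r5 dispatched  <A:2 Mu:2 Ld:1 B:0 rd:0 wr:1>
#4 ALU src=r3,r7 held:RD_PORT  <A:2 Mu:2 Ld:1 B:0 rd:0 wr:1>
#5 ALU src=r6,r4 held:RD_PORT  <A:2 Mu:2 Ld:1 B:0 rd:0 wr:1>
#6 MUL src=r6,r3 held:RD_PORT  <A:2 Mu:2 Ld:1 B:0 rd:0 wr:1>
#7 ALU src=r1,r2 held:RD_PORT  <A:2 Mu:2 Ld:1 B:0 rd:0 wr:1>

issued = [0, 2, 3]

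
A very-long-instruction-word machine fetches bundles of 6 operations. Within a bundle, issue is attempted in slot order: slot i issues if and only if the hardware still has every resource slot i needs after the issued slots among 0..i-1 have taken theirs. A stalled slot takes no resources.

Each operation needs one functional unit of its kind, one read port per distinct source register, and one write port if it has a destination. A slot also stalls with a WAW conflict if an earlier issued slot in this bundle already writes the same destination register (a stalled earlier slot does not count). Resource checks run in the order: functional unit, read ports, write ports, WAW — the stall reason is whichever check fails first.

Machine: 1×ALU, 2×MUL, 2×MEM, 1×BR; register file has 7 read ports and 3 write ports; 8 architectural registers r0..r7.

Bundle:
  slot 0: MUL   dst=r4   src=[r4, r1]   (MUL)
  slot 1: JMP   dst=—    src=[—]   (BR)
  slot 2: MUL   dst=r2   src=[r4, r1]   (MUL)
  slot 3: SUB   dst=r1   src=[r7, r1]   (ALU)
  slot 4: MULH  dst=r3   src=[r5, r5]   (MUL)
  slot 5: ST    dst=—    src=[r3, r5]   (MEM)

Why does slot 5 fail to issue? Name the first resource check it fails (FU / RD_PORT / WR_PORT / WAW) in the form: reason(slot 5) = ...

reason(slot 5) = RD_PORT

#0 MUL src=r4,r1 dispatched  <A:1 Mu:1 Ld:2 B:1 rd:5 wr:2>
#1 BR src=- dispatched  <A:1 Mu:1 Ld:2 B:0 rd:5 wr:2>
#2 MUL src=r4,r1 dispatched  <A:1 Mu:0 Ld:2 B:0 rd:3 wr:1>
#3 ALU src=r7,r1 dispatched  <A:0 Mu:0 Ld:2 B:0 rd:1 wr:0>
#4 MUL src=r5,r5 held:FU  <A:0 Mu:0 Ld:2 B:0 rd:1 wr:0>
#5 MEM src=r3,r5 held:RD_PORT  <A:0 Mu:0 Ld:2 B:0 rd:1 wr:0>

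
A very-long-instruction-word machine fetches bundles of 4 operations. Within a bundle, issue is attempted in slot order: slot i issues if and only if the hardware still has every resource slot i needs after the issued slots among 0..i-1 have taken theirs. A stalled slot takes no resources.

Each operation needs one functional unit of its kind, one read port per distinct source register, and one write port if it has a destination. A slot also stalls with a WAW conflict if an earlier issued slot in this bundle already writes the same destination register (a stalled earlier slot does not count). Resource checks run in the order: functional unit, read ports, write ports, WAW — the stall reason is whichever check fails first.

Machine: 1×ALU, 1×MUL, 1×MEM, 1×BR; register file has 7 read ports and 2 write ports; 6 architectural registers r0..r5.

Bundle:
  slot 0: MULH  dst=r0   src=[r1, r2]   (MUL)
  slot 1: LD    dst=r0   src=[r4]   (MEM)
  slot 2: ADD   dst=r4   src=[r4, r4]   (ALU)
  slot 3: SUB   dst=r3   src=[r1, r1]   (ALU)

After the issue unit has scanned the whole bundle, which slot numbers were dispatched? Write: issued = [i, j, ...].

  0. MUL→r0 ⇒ go  {1A/0Mu/1Ld/1B | 5r 1w}
  1. MEM→r0 ⇒ no(WAW)  {1A/0Mu/1Ld/1B | 5r 1w}
  2. ALU→r4 ⇒ go  {0A/0Mu/1Ld/1B | 4r 0w}
  3. ALU→r3 ⇒ no(FU)  {0A/0Mu/1Ld/1B | 4r 0w}

issued = [0, 2]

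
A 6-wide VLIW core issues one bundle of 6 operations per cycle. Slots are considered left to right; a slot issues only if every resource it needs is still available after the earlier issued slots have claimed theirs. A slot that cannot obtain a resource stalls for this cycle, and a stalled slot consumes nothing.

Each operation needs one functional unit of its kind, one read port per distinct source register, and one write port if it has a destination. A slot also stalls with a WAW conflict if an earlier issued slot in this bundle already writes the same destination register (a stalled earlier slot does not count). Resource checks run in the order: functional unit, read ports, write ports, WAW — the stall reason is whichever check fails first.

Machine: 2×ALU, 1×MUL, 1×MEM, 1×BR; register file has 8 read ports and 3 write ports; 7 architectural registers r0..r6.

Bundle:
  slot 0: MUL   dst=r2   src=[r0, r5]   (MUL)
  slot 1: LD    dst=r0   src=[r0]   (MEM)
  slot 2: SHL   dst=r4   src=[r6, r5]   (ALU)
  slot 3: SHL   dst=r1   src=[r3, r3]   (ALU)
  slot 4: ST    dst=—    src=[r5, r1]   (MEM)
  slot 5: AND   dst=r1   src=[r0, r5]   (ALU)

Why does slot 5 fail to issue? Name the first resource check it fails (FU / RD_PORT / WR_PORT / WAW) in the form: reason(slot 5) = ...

reason(slot 5) = WR_PORT

  0. MUL→r2 ⇒ go  {2A/0Mu/1Ld/1B | 6r 2w}
  1. MEM→r0 ⇒ go  {2A/0Mu/0Ld/1B | 5r 1w}
  2. ALU→r4 ⇒ go  {1A/0Mu/0Ld/1B | 3r 0w}
  3. ALU→r1 ⇒ no(WR_PORT)  {1A/0Mu/0Ld/1B | 3r 0w}
  4. MEM ⇒ no(FU)  {1A/0Mu/0Ld/1B | 3r 0w}
  5. ALU→r1 ⇒ no(WR_PORT)  {1A/0Mu/0Ld/1B | 3r 0w}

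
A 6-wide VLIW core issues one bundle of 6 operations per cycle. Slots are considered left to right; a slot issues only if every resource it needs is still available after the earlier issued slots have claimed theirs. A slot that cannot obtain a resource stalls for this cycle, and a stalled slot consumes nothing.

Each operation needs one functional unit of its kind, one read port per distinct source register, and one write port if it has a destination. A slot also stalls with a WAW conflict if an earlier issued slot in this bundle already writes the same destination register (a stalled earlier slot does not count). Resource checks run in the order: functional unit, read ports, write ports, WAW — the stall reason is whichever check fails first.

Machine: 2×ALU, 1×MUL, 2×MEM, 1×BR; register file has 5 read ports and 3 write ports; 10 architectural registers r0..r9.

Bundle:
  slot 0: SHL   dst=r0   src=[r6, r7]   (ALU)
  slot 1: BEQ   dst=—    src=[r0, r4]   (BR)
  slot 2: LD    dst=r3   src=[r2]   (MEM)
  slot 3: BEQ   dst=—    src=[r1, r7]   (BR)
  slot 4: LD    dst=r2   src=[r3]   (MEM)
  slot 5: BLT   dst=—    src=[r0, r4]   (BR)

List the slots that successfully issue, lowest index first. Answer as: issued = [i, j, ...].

issued = [0, 1, 2]

  0. ALU→r0 ⇒ go  {1A/1Mu/2Ld/1B | 3r 2w}
  1. BR ⇒ go  {1A/1Mu/2Ld/0B | 1r 2w}
  2. MEM→r3 ⇒ go  {1A/1Mu/1Ld/0B | 0r 1w}
  3. BR ⇒ no(FU)  {1A/1Mu/1Ld/0B | 0r 1w}
  4. MEM→r2 ⇒ no(RD_PORT)  {1A/1Mu/1Ld/0B | 0r 1w}
  5. BR ⇒ no(FU)  {1A/1Mu/1Ld/0B | 0r 1w}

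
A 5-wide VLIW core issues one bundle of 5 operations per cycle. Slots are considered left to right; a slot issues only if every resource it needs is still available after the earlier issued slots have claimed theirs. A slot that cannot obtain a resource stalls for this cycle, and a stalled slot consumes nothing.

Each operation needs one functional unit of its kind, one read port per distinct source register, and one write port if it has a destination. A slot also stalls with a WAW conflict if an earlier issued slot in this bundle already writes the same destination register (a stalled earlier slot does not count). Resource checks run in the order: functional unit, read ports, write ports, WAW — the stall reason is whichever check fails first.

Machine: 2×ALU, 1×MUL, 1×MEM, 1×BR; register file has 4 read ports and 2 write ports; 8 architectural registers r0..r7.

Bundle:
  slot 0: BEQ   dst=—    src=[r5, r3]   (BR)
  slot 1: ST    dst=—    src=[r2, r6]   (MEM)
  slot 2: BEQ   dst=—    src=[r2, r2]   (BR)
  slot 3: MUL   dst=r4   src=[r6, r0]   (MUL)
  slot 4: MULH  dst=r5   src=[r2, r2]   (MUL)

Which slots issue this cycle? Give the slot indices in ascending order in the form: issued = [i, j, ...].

issued = [0, 1]

  0. BR ⇒ go  {2A/1Mu/1Ld/0B | 2r 2w}
  1. MEM ⇒ go  {2A/1Mu/0Ld/0B | 0r 2w}
  2. BR ⇒ no(FU)  {2A/1Mu/0Ld/0B | 0r 2w}
  3. MUL→r4 ⇒ no(RD_PORT)  {2A/1Mu/0Ld/0B | 0r 2w}
  4. MUL→r5 ⇒ no(RD_PORT)  {2A/1Mu/0Ld/0B | 0r 2w}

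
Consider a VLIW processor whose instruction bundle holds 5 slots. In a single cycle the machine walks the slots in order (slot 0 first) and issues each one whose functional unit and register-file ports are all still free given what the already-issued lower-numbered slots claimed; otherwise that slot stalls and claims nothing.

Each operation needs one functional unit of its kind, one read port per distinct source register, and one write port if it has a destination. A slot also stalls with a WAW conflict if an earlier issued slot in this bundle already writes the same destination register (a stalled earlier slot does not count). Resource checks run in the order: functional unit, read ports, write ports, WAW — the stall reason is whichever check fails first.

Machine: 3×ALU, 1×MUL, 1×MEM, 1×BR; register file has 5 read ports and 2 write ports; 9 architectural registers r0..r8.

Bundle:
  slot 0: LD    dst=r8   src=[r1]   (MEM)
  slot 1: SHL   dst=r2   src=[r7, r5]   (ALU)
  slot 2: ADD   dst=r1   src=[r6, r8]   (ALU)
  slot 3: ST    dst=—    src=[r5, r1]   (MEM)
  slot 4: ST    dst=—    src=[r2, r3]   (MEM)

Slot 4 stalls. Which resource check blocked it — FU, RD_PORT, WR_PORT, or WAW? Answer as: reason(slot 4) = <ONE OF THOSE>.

  0. MEM→r8 ⇒ go  {3A/1Mu/0Ld/1B | 4r 1w}
  1. ALU→r2 ⇒ go  {2A/1Mu/0Ld/1B | 2r 0w}
  2. ALU→r1 ⇒ no(WR_PORT)  {2A/1Mu/0Ld/1B | 2r 0w}
  3. MEM ⇒ no(FU)  {2A/1Mu/0Ld/1B | 2r 0w}
  4. MEM ⇒ no(FU)  {2A/1Mu/0Ld/1B | 2r 0w}

reason(slot 4) = FU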